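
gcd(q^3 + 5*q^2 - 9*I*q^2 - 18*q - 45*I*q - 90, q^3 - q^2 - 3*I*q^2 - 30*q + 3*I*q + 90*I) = q^2 + q*(5 - 3*I) - 15*I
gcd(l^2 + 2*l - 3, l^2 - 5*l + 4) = l - 1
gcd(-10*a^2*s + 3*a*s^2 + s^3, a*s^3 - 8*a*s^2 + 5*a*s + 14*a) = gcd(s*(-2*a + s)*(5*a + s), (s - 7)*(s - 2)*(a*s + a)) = 1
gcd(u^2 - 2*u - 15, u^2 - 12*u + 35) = u - 5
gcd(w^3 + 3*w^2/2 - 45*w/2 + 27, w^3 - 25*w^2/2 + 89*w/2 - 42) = w - 3/2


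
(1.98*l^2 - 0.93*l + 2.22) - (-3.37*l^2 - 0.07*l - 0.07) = 5.35*l^2 - 0.86*l + 2.29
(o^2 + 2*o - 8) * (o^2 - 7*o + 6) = o^4 - 5*o^3 - 16*o^2 + 68*o - 48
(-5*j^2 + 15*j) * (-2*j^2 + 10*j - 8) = 10*j^4 - 80*j^3 + 190*j^2 - 120*j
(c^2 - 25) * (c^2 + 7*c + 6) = c^4 + 7*c^3 - 19*c^2 - 175*c - 150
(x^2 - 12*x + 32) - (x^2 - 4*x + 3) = 29 - 8*x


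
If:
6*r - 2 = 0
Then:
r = 1/3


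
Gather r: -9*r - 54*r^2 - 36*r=-54*r^2 - 45*r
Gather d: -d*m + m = -d*m + m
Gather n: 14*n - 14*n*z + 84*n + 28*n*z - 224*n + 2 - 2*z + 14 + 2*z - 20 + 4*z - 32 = n*(14*z - 126) + 4*z - 36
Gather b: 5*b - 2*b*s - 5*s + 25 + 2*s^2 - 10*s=b*(5 - 2*s) + 2*s^2 - 15*s + 25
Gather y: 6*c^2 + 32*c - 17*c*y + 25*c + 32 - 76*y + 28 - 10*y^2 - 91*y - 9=6*c^2 + 57*c - 10*y^2 + y*(-17*c - 167) + 51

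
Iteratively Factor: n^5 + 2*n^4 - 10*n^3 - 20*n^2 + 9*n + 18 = (n - 3)*(n^4 + 5*n^3 + 5*n^2 - 5*n - 6) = (n - 3)*(n - 1)*(n^3 + 6*n^2 + 11*n + 6) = (n - 3)*(n - 1)*(n + 2)*(n^2 + 4*n + 3) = (n - 3)*(n - 1)*(n + 1)*(n + 2)*(n + 3)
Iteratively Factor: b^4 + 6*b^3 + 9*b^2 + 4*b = (b)*(b^3 + 6*b^2 + 9*b + 4) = b*(b + 4)*(b^2 + 2*b + 1) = b*(b + 1)*(b + 4)*(b + 1)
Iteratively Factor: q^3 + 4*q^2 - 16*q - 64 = (q + 4)*(q^2 - 16) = (q + 4)^2*(q - 4)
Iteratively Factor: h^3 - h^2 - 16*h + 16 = (h - 1)*(h^2 - 16) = (h - 4)*(h - 1)*(h + 4)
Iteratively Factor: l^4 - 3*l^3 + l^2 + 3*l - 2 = (l - 2)*(l^3 - l^2 - l + 1) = (l - 2)*(l - 1)*(l^2 - 1) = (l - 2)*(l - 1)*(l + 1)*(l - 1)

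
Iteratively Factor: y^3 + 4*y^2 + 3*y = (y + 3)*(y^2 + y) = y*(y + 3)*(y + 1)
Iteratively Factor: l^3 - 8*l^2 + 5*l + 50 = (l + 2)*(l^2 - 10*l + 25) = (l - 5)*(l + 2)*(l - 5)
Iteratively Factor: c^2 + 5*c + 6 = (c + 3)*(c + 2)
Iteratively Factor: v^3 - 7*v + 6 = (v - 1)*(v^2 + v - 6) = (v - 1)*(v + 3)*(v - 2)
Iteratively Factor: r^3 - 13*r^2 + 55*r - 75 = (r - 3)*(r^2 - 10*r + 25) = (r - 5)*(r - 3)*(r - 5)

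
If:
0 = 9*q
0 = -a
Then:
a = 0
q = 0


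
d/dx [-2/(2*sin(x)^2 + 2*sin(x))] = (2/tan(x) + cos(x)/sin(x)^2)/(sin(x) + 1)^2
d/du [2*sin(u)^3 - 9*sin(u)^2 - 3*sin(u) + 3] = -3*(6*sin(u) + cos(2*u))*cos(u)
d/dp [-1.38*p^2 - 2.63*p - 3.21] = -2.76*p - 2.63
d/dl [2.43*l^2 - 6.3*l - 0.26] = 4.86*l - 6.3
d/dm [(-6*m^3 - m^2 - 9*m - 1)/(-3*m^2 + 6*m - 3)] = (6*m^3 - 18*m^2 - 11*m - 11)/(3*(m^3 - 3*m^2 + 3*m - 1))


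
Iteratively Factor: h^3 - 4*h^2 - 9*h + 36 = (h + 3)*(h^2 - 7*h + 12) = (h - 3)*(h + 3)*(h - 4)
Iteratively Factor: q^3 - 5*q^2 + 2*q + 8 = (q - 4)*(q^2 - q - 2) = (q - 4)*(q + 1)*(q - 2)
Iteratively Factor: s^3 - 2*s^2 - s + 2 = (s - 1)*(s^2 - s - 2) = (s - 1)*(s + 1)*(s - 2)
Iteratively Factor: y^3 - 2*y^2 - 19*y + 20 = (y + 4)*(y^2 - 6*y + 5) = (y - 5)*(y + 4)*(y - 1)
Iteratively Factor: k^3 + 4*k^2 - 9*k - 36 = (k + 3)*(k^2 + k - 12) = (k + 3)*(k + 4)*(k - 3)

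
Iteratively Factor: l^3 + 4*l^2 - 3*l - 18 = (l + 3)*(l^2 + l - 6) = (l - 2)*(l + 3)*(l + 3)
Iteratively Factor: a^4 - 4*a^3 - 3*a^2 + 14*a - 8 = (a - 1)*(a^3 - 3*a^2 - 6*a + 8) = (a - 4)*(a - 1)*(a^2 + a - 2) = (a - 4)*(a - 1)^2*(a + 2)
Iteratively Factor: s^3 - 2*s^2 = (s)*(s^2 - 2*s) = s^2*(s - 2)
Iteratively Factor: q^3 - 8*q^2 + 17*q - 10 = (q - 1)*(q^2 - 7*q + 10) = (q - 2)*(q - 1)*(q - 5)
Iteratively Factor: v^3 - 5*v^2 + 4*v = (v - 1)*(v^2 - 4*v) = v*(v - 1)*(v - 4)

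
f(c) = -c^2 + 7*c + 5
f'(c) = 7 - 2*c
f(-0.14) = 4.00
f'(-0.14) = 7.28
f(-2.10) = -14.11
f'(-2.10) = 11.20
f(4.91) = 15.26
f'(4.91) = -2.82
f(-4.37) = -44.69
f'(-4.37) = 15.74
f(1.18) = 11.87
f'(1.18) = 4.64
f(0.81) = 10.01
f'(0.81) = 5.38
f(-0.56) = 0.77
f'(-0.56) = 8.12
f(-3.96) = -38.40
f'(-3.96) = 14.92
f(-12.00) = -223.00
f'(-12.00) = 31.00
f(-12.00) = -223.00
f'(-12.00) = 31.00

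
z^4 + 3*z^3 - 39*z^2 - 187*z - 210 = (z - 7)*(z + 2)*(z + 3)*(z + 5)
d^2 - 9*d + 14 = (d - 7)*(d - 2)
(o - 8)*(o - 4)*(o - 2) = o^3 - 14*o^2 + 56*o - 64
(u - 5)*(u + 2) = u^2 - 3*u - 10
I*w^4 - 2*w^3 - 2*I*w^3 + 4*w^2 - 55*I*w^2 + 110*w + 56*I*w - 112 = (w - 8)*(w + 7)*(w + 2*I)*(I*w - I)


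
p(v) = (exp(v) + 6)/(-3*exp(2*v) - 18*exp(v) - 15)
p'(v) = (exp(v) + 6)*(6*exp(2*v) + 18*exp(v))/(-3*exp(2*v) - 18*exp(v) - 15)^2 + exp(v)/(-3*exp(2*v) - 18*exp(v) - 15)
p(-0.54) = -0.25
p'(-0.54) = 0.10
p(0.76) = -0.12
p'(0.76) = 0.09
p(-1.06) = -0.29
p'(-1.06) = 0.08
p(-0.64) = -0.26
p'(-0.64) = 0.09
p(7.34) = -0.00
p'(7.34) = 0.00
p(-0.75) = -0.27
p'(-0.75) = 0.09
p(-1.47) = -0.32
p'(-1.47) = 0.06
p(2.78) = -0.02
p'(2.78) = 0.02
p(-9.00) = -0.40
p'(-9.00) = 0.00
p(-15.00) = -0.40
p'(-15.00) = 0.00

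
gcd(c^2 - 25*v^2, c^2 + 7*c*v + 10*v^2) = c + 5*v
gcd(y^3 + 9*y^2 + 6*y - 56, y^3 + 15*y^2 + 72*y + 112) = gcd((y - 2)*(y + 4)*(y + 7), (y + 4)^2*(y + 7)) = y^2 + 11*y + 28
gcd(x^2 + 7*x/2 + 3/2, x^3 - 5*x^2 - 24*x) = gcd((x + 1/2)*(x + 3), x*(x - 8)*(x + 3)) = x + 3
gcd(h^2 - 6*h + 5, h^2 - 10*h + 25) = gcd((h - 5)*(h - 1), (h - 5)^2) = h - 5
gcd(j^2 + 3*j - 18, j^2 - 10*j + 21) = j - 3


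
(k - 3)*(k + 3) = k^2 - 9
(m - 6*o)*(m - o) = m^2 - 7*m*o + 6*o^2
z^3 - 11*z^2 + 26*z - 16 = (z - 8)*(z - 2)*(z - 1)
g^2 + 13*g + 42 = (g + 6)*(g + 7)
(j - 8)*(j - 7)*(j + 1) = j^3 - 14*j^2 + 41*j + 56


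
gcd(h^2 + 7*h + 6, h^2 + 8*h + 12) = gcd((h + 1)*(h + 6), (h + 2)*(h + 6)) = h + 6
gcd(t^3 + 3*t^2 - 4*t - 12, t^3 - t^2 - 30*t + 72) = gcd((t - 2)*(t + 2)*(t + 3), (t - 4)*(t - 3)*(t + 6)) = 1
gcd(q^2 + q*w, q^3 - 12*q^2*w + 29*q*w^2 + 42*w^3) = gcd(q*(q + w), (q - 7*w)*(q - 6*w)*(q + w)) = q + w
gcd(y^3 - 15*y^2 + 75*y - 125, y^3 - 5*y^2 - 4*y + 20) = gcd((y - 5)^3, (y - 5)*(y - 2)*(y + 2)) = y - 5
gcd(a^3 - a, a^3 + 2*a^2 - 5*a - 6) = a + 1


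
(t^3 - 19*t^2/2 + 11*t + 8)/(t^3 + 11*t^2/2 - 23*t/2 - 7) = (t - 8)/(t + 7)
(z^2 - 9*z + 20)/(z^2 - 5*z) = (z - 4)/z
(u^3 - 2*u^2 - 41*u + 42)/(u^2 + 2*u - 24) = (u^2 - 8*u + 7)/(u - 4)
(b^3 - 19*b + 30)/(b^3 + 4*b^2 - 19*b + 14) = (b^2 + 2*b - 15)/(b^2 + 6*b - 7)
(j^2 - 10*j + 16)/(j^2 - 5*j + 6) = (j - 8)/(j - 3)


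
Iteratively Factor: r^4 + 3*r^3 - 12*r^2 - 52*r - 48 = (r - 4)*(r^3 + 7*r^2 + 16*r + 12) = (r - 4)*(r + 2)*(r^2 + 5*r + 6) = (r - 4)*(r + 2)*(r + 3)*(r + 2)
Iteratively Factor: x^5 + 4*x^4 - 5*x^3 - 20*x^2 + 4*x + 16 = (x + 4)*(x^4 - 5*x^2 + 4) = (x + 1)*(x + 4)*(x^3 - x^2 - 4*x + 4) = (x - 1)*(x + 1)*(x + 4)*(x^2 - 4) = (x - 2)*(x - 1)*(x + 1)*(x + 4)*(x + 2)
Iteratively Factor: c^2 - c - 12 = (c - 4)*(c + 3)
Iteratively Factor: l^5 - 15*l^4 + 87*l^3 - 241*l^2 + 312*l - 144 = (l - 4)*(l^4 - 11*l^3 + 43*l^2 - 69*l + 36) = (l - 4)*(l - 3)*(l^3 - 8*l^2 + 19*l - 12) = (l - 4)*(l - 3)^2*(l^2 - 5*l + 4) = (l - 4)^2*(l - 3)^2*(l - 1)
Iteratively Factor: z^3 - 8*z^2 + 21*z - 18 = (z - 3)*(z^2 - 5*z + 6) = (z - 3)*(z - 2)*(z - 3)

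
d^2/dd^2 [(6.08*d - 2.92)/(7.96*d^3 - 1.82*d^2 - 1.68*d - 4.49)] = (2311.431168*d^5 - 2748.68352*d^4 + 879.734016*d^3 + 2783.877792*d^2 - 977.848224*d - 60.484816)/(504.358336*d^9 - 345.954336*d^8 - 240.242352*d^7 - 713.478344*d^6 + 440.989584*d^5 + 300.2349*d^4 + 394.309812*d^3 - 148.091874*d^2 - 101.606904*d - 90.518849)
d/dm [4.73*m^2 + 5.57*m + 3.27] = 9.46*m + 5.57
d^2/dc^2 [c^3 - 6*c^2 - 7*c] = 6*c - 12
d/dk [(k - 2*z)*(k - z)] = 2*k - 3*z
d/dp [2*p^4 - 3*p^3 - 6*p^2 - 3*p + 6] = 8*p^3 - 9*p^2 - 12*p - 3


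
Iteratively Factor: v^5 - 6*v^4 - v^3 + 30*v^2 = (v)*(v^4 - 6*v^3 - v^2 + 30*v) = v*(v - 3)*(v^3 - 3*v^2 - 10*v) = v^2*(v - 3)*(v^2 - 3*v - 10) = v^2*(v - 5)*(v - 3)*(v + 2)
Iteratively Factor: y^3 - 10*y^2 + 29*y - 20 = (y - 4)*(y^2 - 6*y + 5) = (y - 5)*(y - 4)*(y - 1)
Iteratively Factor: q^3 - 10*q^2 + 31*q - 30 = (q - 3)*(q^2 - 7*q + 10) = (q - 5)*(q - 3)*(q - 2)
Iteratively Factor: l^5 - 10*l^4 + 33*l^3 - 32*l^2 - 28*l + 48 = (l - 3)*(l^4 - 7*l^3 + 12*l^2 + 4*l - 16) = (l - 3)*(l - 2)*(l^3 - 5*l^2 + 2*l + 8) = (l - 3)*(l - 2)^2*(l^2 - 3*l - 4) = (l - 3)*(l - 2)^2*(l + 1)*(l - 4)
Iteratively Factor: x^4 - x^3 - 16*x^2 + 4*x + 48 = (x + 2)*(x^3 - 3*x^2 - 10*x + 24) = (x + 2)*(x + 3)*(x^2 - 6*x + 8) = (x - 4)*(x + 2)*(x + 3)*(x - 2)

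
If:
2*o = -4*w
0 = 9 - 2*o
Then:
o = 9/2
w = -9/4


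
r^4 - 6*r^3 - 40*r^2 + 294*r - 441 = (r - 7)*(r - 3)^2*(r + 7)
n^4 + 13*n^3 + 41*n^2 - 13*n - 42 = (n - 1)*(n + 1)*(n + 6)*(n + 7)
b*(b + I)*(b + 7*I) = b^3 + 8*I*b^2 - 7*b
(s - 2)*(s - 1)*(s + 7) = s^3 + 4*s^2 - 19*s + 14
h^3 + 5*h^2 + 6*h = h*(h + 2)*(h + 3)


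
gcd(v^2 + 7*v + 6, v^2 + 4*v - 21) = 1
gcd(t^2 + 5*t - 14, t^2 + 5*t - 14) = t^2 + 5*t - 14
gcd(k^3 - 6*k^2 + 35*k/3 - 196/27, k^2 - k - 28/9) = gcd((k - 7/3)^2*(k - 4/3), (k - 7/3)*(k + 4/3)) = k - 7/3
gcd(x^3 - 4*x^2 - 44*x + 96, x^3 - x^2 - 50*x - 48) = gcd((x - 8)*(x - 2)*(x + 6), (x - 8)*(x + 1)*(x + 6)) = x^2 - 2*x - 48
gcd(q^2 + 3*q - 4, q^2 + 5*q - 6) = q - 1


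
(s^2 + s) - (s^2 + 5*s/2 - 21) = 21 - 3*s/2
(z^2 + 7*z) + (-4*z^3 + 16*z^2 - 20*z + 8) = -4*z^3 + 17*z^2 - 13*z + 8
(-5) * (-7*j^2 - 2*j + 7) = 35*j^2 + 10*j - 35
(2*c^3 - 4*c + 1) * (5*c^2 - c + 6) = 10*c^5 - 2*c^4 - 8*c^3 + 9*c^2 - 25*c + 6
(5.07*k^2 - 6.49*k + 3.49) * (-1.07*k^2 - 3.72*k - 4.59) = -5.4249*k^4 - 11.9161*k^3 - 2.8628*k^2 + 16.8063*k - 16.0191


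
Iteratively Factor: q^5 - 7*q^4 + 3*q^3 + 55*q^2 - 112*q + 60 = (q - 2)*(q^4 - 5*q^3 - 7*q^2 + 41*q - 30) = (q - 2)^2*(q^3 - 3*q^2 - 13*q + 15) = (q - 5)*(q - 2)^2*(q^2 + 2*q - 3) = (q - 5)*(q - 2)^2*(q + 3)*(q - 1)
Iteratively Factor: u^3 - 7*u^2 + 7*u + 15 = (u + 1)*(u^2 - 8*u + 15) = (u - 5)*(u + 1)*(u - 3)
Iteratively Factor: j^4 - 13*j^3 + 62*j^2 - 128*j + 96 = (j - 4)*(j^3 - 9*j^2 + 26*j - 24) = (j - 4)^2*(j^2 - 5*j + 6) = (j - 4)^2*(j - 3)*(j - 2)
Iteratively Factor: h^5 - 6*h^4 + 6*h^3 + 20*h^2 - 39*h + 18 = (h - 1)*(h^4 - 5*h^3 + h^2 + 21*h - 18) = (h - 3)*(h - 1)*(h^3 - 2*h^2 - 5*h + 6) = (h - 3)*(h - 1)*(h + 2)*(h^2 - 4*h + 3) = (h - 3)*(h - 1)^2*(h + 2)*(h - 3)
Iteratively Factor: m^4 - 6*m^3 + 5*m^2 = (m - 1)*(m^3 - 5*m^2) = (m - 5)*(m - 1)*(m^2) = m*(m - 5)*(m - 1)*(m)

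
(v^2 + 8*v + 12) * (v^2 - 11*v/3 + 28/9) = v^4 + 13*v^3/3 - 128*v^2/9 - 172*v/9 + 112/3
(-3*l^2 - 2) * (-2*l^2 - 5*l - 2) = 6*l^4 + 15*l^3 + 10*l^2 + 10*l + 4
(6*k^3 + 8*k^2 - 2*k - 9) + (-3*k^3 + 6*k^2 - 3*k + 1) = 3*k^3 + 14*k^2 - 5*k - 8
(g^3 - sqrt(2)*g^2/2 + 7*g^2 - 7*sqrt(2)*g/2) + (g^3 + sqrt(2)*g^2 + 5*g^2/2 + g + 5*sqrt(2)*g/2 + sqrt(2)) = 2*g^3 + sqrt(2)*g^2/2 + 19*g^2/2 - sqrt(2)*g + g + sqrt(2)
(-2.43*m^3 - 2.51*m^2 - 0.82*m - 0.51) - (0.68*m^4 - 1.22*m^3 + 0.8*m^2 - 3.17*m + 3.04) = -0.68*m^4 - 1.21*m^3 - 3.31*m^2 + 2.35*m - 3.55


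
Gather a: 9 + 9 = 18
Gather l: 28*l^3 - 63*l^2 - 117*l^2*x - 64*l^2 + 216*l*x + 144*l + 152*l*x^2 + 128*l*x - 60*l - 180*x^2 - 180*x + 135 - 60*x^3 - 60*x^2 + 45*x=28*l^3 + l^2*(-117*x - 127) + l*(152*x^2 + 344*x + 84) - 60*x^3 - 240*x^2 - 135*x + 135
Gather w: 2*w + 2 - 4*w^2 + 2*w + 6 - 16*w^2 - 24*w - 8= -20*w^2 - 20*w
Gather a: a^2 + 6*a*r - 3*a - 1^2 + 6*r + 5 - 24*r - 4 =a^2 + a*(6*r - 3) - 18*r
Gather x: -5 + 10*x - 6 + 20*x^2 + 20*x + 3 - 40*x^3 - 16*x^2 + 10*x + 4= -40*x^3 + 4*x^2 + 40*x - 4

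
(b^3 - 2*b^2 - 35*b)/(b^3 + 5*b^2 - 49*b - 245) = b/(b + 7)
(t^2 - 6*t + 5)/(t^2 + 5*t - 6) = (t - 5)/(t + 6)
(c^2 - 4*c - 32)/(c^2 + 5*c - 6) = (c^2 - 4*c - 32)/(c^2 + 5*c - 6)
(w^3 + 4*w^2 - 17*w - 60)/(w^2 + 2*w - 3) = (w^2 + w - 20)/(w - 1)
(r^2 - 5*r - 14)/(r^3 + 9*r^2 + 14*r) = (r - 7)/(r*(r + 7))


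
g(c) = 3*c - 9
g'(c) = 3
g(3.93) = 2.79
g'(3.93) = 3.00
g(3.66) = 1.98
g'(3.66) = 3.00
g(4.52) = 4.56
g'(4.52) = 3.00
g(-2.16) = -15.48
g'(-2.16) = 3.00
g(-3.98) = -20.94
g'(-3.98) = 3.00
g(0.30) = -8.10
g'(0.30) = 3.00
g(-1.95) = -14.85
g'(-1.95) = 3.00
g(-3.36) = -19.08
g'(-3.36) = 3.00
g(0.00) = -9.00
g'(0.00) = 3.00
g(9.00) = 18.00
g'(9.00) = 3.00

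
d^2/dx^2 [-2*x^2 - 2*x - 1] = -4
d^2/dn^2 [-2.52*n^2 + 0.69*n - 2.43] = -5.04000000000000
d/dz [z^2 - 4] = 2*z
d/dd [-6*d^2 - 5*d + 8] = -12*d - 5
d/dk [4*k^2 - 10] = 8*k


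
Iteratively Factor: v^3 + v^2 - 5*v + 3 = (v + 3)*(v^2 - 2*v + 1) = (v - 1)*(v + 3)*(v - 1)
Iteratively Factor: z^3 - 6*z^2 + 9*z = (z - 3)*(z^2 - 3*z) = z*(z - 3)*(z - 3)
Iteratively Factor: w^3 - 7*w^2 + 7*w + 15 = (w + 1)*(w^2 - 8*w + 15) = (w - 3)*(w + 1)*(w - 5)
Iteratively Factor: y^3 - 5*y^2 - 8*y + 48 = (y - 4)*(y^2 - y - 12) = (y - 4)*(y + 3)*(y - 4)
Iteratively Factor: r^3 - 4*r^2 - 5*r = (r)*(r^2 - 4*r - 5) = r*(r - 5)*(r + 1)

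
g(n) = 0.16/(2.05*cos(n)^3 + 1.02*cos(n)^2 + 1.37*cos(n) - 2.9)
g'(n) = 0.16*(6.15*sin(n)*cos(n)^2 + 2.04*sin(n)*cos(n) + 1.37*sin(n))/(2.05*cos(n)^3 + 1.02*cos(n)^2 + 1.37*cos(n) - 2.9)^2 = (0.984*cos(n)^2 + 0.3264*cos(n) + 0.2192)*sin(n)/(2.05*cos(n)^3 + 1.02*cos(n)^2 + 1.37*cos(n) - 2.9)^2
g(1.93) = -0.05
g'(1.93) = 0.02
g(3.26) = -0.03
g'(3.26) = -0.00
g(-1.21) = -0.07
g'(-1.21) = -0.09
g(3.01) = -0.03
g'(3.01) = 0.00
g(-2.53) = -0.04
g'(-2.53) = -0.02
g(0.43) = 0.22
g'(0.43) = 1.05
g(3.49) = -0.03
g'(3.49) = -0.01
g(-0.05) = 0.10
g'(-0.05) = -0.03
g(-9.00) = -0.03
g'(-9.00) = -0.01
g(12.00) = 0.75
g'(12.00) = -13.97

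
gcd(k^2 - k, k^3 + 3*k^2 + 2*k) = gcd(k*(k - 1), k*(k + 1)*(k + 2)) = k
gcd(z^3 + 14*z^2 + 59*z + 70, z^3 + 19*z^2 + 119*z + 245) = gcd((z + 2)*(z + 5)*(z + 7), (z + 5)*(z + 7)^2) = z^2 + 12*z + 35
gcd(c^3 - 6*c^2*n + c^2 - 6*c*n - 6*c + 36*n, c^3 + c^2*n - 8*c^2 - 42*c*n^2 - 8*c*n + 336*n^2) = c - 6*n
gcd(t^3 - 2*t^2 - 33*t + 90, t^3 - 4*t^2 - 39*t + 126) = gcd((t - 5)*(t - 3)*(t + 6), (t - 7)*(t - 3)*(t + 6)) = t^2 + 3*t - 18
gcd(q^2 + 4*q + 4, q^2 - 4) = q + 2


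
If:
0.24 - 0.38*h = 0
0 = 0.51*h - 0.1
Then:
No Solution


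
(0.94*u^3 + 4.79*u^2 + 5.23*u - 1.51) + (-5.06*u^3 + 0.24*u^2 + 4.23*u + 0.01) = -4.12*u^3 + 5.03*u^2 + 9.46*u - 1.5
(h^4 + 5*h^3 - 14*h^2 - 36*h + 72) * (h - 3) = h^5 + 2*h^4 - 29*h^3 + 6*h^2 + 180*h - 216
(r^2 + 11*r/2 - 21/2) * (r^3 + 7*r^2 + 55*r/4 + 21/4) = r^5 + 25*r^4/2 + 167*r^3/4 + 59*r^2/8 - 231*r/2 - 441/8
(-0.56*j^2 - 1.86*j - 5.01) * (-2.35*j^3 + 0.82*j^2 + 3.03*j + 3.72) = 1.316*j^5 + 3.9118*j^4 + 8.5515*j^3 - 11.8272*j^2 - 22.0995*j - 18.6372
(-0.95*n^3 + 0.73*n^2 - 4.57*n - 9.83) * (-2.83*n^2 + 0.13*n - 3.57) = 2.6885*n^5 - 2.1894*n^4 + 16.4195*n^3 + 24.6187*n^2 + 15.037*n + 35.0931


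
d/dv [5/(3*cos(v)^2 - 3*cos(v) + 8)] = 15*(2*cos(v) - 1)*sin(v)/(3*cos(v)^2 - 3*cos(v) + 8)^2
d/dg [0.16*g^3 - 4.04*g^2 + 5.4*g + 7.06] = 0.48*g^2 - 8.08*g + 5.4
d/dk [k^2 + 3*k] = 2*k + 3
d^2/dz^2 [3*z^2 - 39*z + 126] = 6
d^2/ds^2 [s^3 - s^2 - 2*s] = 6*s - 2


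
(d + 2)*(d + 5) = d^2 + 7*d + 10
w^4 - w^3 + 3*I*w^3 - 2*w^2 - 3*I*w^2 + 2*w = w*(w - 1)*(w + I)*(w + 2*I)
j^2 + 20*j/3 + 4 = (j + 2/3)*(j + 6)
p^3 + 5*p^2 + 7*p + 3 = (p + 1)^2*(p + 3)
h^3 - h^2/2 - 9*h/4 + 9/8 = (h - 3/2)*(h - 1/2)*(h + 3/2)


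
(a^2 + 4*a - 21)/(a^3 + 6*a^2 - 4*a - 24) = (a^2 + 4*a - 21)/(a^3 + 6*a^2 - 4*a - 24)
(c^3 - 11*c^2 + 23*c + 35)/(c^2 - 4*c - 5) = c - 7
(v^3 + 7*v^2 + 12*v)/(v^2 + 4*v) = v + 3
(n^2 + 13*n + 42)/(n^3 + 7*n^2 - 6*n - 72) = (n + 7)/(n^2 + n - 12)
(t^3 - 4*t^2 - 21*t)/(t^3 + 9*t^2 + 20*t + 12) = t*(t^2 - 4*t - 21)/(t^3 + 9*t^2 + 20*t + 12)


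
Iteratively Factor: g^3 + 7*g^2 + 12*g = (g + 3)*(g^2 + 4*g) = (g + 3)*(g + 4)*(g)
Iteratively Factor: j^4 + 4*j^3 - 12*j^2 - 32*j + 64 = (j + 4)*(j^3 - 12*j + 16) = (j - 2)*(j + 4)*(j^2 + 2*j - 8) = (j - 2)*(j + 4)^2*(j - 2)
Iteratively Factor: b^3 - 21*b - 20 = (b - 5)*(b^2 + 5*b + 4) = (b - 5)*(b + 4)*(b + 1)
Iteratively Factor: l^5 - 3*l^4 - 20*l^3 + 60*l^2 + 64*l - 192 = (l + 4)*(l^4 - 7*l^3 + 8*l^2 + 28*l - 48) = (l - 2)*(l + 4)*(l^3 - 5*l^2 - 2*l + 24) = (l - 2)*(l + 2)*(l + 4)*(l^2 - 7*l + 12) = (l - 3)*(l - 2)*(l + 2)*(l + 4)*(l - 4)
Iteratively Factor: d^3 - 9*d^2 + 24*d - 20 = (d - 2)*(d^2 - 7*d + 10) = (d - 2)^2*(d - 5)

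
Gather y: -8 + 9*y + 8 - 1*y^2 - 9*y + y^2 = 0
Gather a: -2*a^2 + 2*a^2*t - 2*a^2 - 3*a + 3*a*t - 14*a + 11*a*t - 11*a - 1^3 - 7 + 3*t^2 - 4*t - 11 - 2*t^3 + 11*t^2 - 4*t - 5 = a^2*(2*t - 4) + a*(14*t - 28) - 2*t^3 + 14*t^2 - 8*t - 24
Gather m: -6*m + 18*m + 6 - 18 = 12*m - 12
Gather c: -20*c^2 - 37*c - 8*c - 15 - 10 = -20*c^2 - 45*c - 25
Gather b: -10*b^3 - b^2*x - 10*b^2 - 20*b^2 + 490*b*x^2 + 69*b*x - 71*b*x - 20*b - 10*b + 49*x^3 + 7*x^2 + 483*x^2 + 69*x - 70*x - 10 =-10*b^3 + b^2*(-x - 30) + b*(490*x^2 - 2*x - 30) + 49*x^3 + 490*x^2 - x - 10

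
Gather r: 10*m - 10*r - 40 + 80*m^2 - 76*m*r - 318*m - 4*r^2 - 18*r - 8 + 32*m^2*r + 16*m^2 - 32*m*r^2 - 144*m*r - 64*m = 96*m^2 - 372*m + r^2*(-32*m - 4) + r*(32*m^2 - 220*m - 28) - 48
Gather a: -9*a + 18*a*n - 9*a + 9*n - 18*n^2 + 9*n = a*(18*n - 18) - 18*n^2 + 18*n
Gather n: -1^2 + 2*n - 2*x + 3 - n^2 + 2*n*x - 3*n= -n^2 + n*(2*x - 1) - 2*x + 2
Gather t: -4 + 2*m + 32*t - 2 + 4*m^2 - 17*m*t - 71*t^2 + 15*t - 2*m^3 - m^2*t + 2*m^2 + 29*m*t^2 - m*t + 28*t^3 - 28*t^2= -2*m^3 + 6*m^2 + 2*m + 28*t^3 + t^2*(29*m - 99) + t*(-m^2 - 18*m + 47) - 6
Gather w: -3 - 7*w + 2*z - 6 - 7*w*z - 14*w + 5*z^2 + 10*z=w*(-7*z - 21) + 5*z^2 + 12*z - 9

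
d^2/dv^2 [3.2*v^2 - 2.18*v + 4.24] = 6.40000000000000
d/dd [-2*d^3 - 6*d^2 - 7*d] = -6*d^2 - 12*d - 7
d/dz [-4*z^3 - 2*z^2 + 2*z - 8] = -12*z^2 - 4*z + 2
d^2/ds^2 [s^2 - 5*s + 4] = 2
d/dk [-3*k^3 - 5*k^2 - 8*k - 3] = -9*k^2 - 10*k - 8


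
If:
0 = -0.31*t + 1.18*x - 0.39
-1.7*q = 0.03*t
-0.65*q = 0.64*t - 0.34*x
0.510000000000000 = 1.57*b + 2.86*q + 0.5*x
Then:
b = 0.21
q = -0.00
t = 0.21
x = 0.39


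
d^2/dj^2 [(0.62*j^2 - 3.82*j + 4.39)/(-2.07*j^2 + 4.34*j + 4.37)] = (3.5527136788005e-15*j^4 + 21.596724*j^3 - 146.515014*j^2 + 443.96532*j - 413.378438)/(8.869743*j^6 - 55.789398*j^5 + 60.794037*j^4 + 153.808732*j^3 - 128.342967*j^2 - 248.641638*j - 83.453453)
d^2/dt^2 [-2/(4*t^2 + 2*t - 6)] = 2*(4*t^2 + 2*t - (4*t + 1)^2 - 6)/(2*t^2 + t - 3)^3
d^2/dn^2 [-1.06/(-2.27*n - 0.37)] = 10.924148/(2.27*n + 0.37)^3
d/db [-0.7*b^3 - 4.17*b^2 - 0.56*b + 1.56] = -2.1*b^2 - 8.34*b - 0.56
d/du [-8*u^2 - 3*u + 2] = -16*u - 3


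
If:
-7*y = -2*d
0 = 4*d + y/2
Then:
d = 0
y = 0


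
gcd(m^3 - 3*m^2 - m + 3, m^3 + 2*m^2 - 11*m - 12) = m^2 - 2*m - 3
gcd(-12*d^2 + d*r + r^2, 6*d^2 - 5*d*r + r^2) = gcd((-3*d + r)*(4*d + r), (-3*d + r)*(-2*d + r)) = -3*d + r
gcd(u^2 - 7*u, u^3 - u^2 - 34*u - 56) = u - 7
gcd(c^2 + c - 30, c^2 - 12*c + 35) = c - 5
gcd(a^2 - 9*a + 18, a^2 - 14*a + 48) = a - 6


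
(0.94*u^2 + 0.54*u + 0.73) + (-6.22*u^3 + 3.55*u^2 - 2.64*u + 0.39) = -6.22*u^3 + 4.49*u^2 - 2.1*u + 1.12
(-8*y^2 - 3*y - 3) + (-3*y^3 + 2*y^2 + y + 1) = -3*y^3 - 6*y^2 - 2*y - 2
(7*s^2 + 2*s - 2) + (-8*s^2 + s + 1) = -s^2 + 3*s - 1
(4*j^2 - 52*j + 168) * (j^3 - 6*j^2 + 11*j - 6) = 4*j^5 - 76*j^4 + 524*j^3 - 1604*j^2 + 2160*j - 1008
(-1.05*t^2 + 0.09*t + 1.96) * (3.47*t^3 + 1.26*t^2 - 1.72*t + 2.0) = -3.6435*t^5 - 1.0107*t^4 + 8.7206*t^3 + 0.2148*t^2 - 3.1912*t + 3.92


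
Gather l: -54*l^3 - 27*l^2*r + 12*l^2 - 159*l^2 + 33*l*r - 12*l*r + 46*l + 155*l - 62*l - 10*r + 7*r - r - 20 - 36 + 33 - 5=-54*l^3 + l^2*(-27*r - 147) + l*(21*r + 139) - 4*r - 28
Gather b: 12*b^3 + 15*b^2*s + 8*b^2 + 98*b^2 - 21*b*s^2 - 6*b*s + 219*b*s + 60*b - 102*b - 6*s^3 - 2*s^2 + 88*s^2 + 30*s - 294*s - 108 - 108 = 12*b^3 + b^2*(15*s + 106) + b*(-21*s^2 + 213*s - 42) - 6*s^3 + 86*s^2 - 264*s - 216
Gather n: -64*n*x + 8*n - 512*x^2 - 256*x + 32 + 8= n*(8 - 64*x) - 512*x^2 - 256*x + 40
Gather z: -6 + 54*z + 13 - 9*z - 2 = 45*z + 5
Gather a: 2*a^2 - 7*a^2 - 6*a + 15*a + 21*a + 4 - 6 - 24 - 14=-5*a^2 + 30*a - 40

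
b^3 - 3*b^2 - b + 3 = (b - 3)*(b - 1)*(b + 1)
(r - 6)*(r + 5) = r^2 - r - 30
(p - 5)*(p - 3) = p^2 - 8*p + 15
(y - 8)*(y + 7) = y^2 - y - 56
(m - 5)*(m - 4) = m^2 - 9*m + 20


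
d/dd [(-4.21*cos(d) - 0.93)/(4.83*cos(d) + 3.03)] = 8.2644*sin(d)/(4.83*cos(d) + 3.03)^2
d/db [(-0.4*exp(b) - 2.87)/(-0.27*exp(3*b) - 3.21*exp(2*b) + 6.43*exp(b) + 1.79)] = (-0.216*exp(3*b) - 3.6087*exp(2*b) - 18.4254*exp(b) + 17.7381)*exp(b)/(0.0729*exp(6*b) + 1.7334*exp(5*b) + 6.8319*exp(4*b) - 42.2472*exp(3*b) + 29.8531*exp(2*b) + 23.0194*exp(b) + 3.2041)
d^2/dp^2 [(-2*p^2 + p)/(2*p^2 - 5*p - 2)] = 4*(-8*p^3 - 12*p^2 + 6*p - 9)/(8*p^6 - 60*p^5 + 126*p^4 - 5*p^3 - 126*p^2 - 60*p - 8)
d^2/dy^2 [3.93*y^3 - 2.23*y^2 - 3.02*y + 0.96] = 23.58*y - 4.46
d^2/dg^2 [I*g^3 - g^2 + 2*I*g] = 6*I*g - 2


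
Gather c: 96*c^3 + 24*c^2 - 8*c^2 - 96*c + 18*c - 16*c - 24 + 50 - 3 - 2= 96*c^3 + 16*c^2 - 94*c + 21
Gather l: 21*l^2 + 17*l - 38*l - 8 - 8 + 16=21*l^2 - 21*l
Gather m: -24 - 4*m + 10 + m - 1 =-3*m - 15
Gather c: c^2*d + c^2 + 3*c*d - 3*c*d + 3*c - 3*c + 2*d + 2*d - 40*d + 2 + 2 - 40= c^2*(d + 1) - 36*d - 36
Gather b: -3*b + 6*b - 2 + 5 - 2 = 3*b + 1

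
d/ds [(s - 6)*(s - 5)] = 2*s - 11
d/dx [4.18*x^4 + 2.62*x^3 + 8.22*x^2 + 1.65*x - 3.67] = 16.72*x^3 + 7.86*x^2 + 16.44*x + 1.65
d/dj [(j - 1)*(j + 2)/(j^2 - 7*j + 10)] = 4*(-2*j^2 + 6*j - 1)/(j^4 - 14*j^3 + 69*j^2 - 140*j + 100)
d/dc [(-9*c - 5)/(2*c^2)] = (9*c + 10)/(2*c^3)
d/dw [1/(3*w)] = -1/(3*w^2)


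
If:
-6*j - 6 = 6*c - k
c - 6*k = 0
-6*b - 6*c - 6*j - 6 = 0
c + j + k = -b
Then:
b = -1/6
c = 6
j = -41/6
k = 1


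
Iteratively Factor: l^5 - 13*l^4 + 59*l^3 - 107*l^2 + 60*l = (l - 5)*(l^4 - 8*l^3 + 19*l^2 - 12*l) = (l - 5)*(l - 3)*(l^3 - 5*l^2 + 4*l) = (l - 5)*(l - 4)*(l - 3)*(l^2 - l) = (l - 5)*(l - 4)*(l - 3)*(l - 1)*(l)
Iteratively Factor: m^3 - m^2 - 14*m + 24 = (m - 3)*(m^2 + 2*m - 8) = (m - 3)*(m - 2)*(m + 4)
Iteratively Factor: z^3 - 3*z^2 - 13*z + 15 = (z + 3)*(z^2 - 6*z + 5) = (z - 1)*(z + 3)*(z - 5)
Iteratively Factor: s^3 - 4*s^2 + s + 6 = (s - 3)*(s^2 - s - 2) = (s - 3)*(s + 1)*(s - 2)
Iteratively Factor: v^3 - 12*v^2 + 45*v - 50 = (v - 5)*(v^2 - 7*v + 10) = (v - 5)^2*(v - 2)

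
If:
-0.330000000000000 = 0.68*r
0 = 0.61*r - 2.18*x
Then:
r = -0.49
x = -0.14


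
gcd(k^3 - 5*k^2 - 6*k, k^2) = k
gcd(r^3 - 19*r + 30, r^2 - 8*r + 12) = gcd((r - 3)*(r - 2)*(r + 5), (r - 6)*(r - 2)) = r - 2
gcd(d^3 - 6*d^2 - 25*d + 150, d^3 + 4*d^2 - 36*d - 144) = d - 6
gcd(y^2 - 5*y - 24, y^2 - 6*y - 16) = y - 8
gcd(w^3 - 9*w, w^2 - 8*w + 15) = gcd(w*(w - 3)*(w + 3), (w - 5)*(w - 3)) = w - 3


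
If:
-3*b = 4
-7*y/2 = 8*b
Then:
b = -4/3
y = 64/21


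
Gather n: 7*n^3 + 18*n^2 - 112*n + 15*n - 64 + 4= 7*n^3 + 18*n^2 - 97*n - 60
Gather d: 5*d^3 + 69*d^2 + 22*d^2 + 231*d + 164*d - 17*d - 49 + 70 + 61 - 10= 5*d^3 + 91*d^2 + 378*d + 72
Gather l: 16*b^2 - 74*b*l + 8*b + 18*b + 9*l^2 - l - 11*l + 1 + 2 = 16*b^2 + 26*b + 9*l^2 + l*(-74*b - 12) + 3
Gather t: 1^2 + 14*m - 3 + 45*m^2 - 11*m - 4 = 45*m^2 + 3*m - 6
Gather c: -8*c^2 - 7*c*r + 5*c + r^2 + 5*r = -8*c^2 + c*(5 - 7*r) + r^2 + 5*r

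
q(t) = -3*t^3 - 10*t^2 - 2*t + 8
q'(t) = -9*t^2 - 20*t - 2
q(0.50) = 4.12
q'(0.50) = -14.25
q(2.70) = -129.35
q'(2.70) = -121.61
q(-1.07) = 2.37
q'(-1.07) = 9.10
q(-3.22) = 10.91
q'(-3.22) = -30.92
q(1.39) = -22.16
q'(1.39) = -47.19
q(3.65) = -278.41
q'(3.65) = -194.90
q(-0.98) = 3.18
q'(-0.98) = 8.96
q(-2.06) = -4.09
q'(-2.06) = 1.01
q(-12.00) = 3776.00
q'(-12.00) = -1058.00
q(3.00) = -169.00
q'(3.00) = -143.00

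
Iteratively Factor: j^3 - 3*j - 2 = (j - 2)*(j^2 + 2*j + 1) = (j - 2)*(j + 1)*(j + 1)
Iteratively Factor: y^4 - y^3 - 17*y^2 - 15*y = (y + 1)*(y^3 - 2*y^2 - 15*y) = y*(y + 1)*(y^2 - 2*y - 15) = y*(y - 5)*(y + 1)*(y + 3)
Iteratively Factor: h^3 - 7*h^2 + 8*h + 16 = (h + 1)*(h^2 - 8*h + 16) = (h - 4)*(h + 1)*(h - 4)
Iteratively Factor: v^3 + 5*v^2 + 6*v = (v)*(v^2 + 5*v + 6) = v*(v + 2)*(v + 3)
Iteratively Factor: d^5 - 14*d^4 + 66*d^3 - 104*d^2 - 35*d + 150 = (d - 3)*(d^4 - 11*d^3 + 33*d^2 - 5*d - 50) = (d - 5)*(d - 3)*(d^3 - 6*d^2 + 3*d + 10) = (d - 5)*(d - 3)*(d - 2)*(d^2 - 4*d - 5) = (d - 5)^2*(d - 3)*(d - 2)*(d + 1)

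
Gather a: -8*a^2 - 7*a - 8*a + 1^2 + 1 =-8*a^2 - 15*a + 2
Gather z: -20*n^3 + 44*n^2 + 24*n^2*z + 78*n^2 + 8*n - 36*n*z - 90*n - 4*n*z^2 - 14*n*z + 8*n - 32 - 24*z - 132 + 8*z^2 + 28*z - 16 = -20*n^3 + 122*n^2 - 74*n + z^2*(8 - 4*n) + z*(24*n^2 - 50*n + 4) - 180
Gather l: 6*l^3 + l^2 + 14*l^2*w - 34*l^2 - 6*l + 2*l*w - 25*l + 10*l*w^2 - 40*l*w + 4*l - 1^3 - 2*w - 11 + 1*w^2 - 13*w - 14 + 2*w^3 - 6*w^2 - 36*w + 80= 6*l^3 + l^2*(14*w - 33) + l*(10*w^2 - 38*w - 27) + 2*w^3 - 5*w^2 - 51*w + 54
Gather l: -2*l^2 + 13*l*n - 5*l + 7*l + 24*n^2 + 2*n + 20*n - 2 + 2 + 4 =-2*l^2 + l*(13*n + 2) + 24*n^2 + 22*n + 4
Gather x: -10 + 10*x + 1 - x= 9*x - 9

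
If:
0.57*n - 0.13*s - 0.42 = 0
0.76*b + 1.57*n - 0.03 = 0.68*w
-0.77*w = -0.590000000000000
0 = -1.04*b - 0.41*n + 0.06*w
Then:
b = -0.12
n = 0.41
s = -1.44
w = 0.77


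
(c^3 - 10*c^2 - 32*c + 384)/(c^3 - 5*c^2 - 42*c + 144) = (c - 8)/(c - 3)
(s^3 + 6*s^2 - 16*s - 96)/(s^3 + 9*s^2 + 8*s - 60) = (s^2 - 16)/(s^2 + 3*s - 10)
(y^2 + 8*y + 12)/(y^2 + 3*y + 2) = (y + 6)/(y + 1)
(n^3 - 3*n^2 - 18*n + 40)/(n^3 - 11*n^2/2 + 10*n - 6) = 2*(n^2 - n - 20)/(2*n^2 - 7*n + 6)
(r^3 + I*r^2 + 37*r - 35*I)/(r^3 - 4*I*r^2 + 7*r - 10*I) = (r + 7*I)/(r + 2*I)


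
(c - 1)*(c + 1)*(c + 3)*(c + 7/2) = c^4 + 13*c^3/2 + 19*c^2/2 - 13*c/2 - 21/2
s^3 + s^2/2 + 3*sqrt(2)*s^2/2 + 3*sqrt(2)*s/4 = s*(s + 1/2)*(s + 3*sqrt(2)/2)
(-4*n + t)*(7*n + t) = -28*n^2 + 3*n*t + t^2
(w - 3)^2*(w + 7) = w^3 + w^2 - 33*w + 63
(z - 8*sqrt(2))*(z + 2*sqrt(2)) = z^2 - 6*sqrt(2)*z - 32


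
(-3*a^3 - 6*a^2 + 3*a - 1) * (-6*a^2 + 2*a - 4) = 18*a^5 + 30*a^4 - 18*a^3 + 36*a^2 - 14*a + 4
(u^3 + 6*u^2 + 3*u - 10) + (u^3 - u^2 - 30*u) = 2*u^3 + 5*u^2 - 27*u - 10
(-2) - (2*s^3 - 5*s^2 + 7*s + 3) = -2*s^3 + 5*s^2 - 7*s - 5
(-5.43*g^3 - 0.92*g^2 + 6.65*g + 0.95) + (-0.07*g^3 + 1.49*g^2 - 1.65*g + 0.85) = -5.5*g^3 + 0.57*g^2 + 5.0*g + 1.8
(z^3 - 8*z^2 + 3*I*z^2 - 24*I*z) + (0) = z^3 - 8*z^2 + 3*I*z^2 - 24*I*z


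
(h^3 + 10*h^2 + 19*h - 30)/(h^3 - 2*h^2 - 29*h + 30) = (h + 6)/(h - 6)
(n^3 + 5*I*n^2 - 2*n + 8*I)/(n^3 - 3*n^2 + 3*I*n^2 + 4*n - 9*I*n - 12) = (n + 2*I)/(n - 3)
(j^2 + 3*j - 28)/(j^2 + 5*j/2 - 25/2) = 2*(j^2 + 3*j - 28)/(2*j^2 + 5*j - 25)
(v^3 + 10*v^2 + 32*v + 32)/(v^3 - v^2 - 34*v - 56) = (v + 4)/(v - 7)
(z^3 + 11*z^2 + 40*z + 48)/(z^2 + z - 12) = (z^2 + 7*z + 12)/(z - 3)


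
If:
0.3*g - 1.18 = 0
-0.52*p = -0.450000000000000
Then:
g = 3.93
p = 0.87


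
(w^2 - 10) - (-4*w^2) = 5*w^2 - 10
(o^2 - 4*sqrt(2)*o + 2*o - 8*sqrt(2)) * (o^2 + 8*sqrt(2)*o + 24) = o^4 + 2*o^3 + 4*sqrt(2)*o^3 - 40*o^2 + 8*sqrt(2)*o^2 - 96*sqrt(2)*o - 80*o - 192*sqrt(2)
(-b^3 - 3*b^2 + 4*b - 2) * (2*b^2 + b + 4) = -2*b^5 - 7*b^4 + b^3 - 12*b^2 + 14*b - 8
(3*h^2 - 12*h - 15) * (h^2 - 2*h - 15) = 3*h^4 - 18*h^3 - 36*h^2 + 210*h + 225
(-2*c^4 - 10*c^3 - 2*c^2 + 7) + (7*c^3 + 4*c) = -2*c^4 - 3*c^3 - 2*c^2 + 4*c + 7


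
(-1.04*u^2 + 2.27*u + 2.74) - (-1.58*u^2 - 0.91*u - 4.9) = 0.54*u^2 + 3.18*u + 7.64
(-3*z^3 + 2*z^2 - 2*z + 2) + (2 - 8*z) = -3*z^3 + 2*z^2 - 10*z + 4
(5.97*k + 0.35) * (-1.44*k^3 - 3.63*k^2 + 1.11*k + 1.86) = -8.5968*k^4 - 22.1751*k^3 + 5.3562*k^2 + 11.4927*k + 0.651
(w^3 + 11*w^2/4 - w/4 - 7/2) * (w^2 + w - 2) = w^5 + 15*w^4/4 + w^3/2 - 37*w^2/4 - 3*w + 7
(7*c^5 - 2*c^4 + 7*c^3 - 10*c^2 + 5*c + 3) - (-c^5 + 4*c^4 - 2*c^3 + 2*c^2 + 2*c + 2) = 8*c^5 - 6*c^4 + 9*c^3 - 12*c^2 + 3*c + 1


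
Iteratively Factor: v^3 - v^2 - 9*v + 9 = (v - 3)*(v^2 + 2*v - 3) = (v - 3)*(v - 1)*(v + 3)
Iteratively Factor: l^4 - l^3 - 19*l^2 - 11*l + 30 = (l + 3)*(l^3 - 4*l^2 - 7*l + 10) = (l - 1)*(l + 3)*(l^2 - 3*l - 10) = (l - 1)*(l + 2)*(l + 3)*(l - 5)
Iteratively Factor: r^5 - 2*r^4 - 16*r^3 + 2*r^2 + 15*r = (r - 5)*(r^4 + 3*r^3 - r^2 - 3*r) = (r - 5)*(r - 1)*(r^3 + 4*r^2 + 3*r) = (r - 5)*(r - 1)*(r + 3)*(r^2 + r) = r*(r - 5)*(r - 1)*(r + 3)*(r + 1)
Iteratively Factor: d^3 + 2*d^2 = (d)*(d^2 + 2*d) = d^2*(d + 2)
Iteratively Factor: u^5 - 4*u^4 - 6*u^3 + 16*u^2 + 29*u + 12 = (u + 1)*(u^4 - 5*u^3 - u^2 + 17*u + 12) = (u - 4)*(u + 1)*(u^3 - u^2 - 5*u - 3) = (u - 4)*(u - 3)*(u + 1)*(u^2 + 2*u + 1) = (u - 4)*(u - 3)*(u + 1)^2*(u + 1)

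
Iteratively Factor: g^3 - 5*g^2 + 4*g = (g)*(g^2 - 5*g + 4) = g*(g - 1)*(g - 4)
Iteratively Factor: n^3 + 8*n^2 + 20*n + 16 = (n + 2)*(n^2 + 6*n + 8) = (n + 2)^2*(n + 4)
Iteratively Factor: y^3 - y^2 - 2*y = (y + 1)*(y^2 - 2*y) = y*(y + 1)*(y - 2)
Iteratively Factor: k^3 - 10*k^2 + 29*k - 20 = (k - 5)*(k^2 - 5*k + 4) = (k - 5)*(k - 1)*(k - 4)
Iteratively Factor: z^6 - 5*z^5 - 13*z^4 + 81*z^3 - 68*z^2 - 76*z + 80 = (z - 2)*(z^5 - 3*z^4 - 19*z^3 + 43*z^2 + 18*z - 40) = (z - 2)*(z - 1)*(z^4 - 2*z^3 - 21*z^2 + 22*z + 40) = (z - 2)*(z - 1)*(z + 1)*(z^3 - 3*z^2 - 18*z + 40) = (z - 5)*(z - 2)*(z - 1)*(z + 1)*(z^2 + 2*z - 8) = (z - 5)*(z - 2)^2*(z - 1)*(z + 1)*(z + 4)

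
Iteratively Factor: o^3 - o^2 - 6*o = (o)*(o^2 - o - 6) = o*(o + 2)*(o - 3)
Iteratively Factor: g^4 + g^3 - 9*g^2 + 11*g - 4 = (g - 1)*(g^3 + 2*g^2 - 7*g + 4) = (g - 1)^2*(g^2 + 3*g - 4) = (g - 1)^2*(g + 4)*(g - 1)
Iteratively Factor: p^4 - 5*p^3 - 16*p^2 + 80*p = (p - 4)*(p^3 - p^2 - 20*p) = (p - 4)*(p + 4)*(p^2 - 5*p) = (p - 5)*(p - 4)*(p + 4)*(p)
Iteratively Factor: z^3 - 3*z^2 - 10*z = (z + 2)*(z^2 - 5*z) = (z - 5)*(z + 2)*(z)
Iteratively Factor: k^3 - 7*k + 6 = (k - 2)*(k^2 + 2*k - 3) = (k - 2)*(k + 3)*(k - 1)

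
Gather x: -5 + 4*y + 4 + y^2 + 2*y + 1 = y^2 + 6*y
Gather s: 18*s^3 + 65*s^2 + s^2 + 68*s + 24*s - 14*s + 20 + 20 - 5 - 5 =18*s^3 + 66*s^2 + 78*s + 30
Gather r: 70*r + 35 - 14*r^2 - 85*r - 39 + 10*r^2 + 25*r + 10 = -4*r^2 + 10*r + 6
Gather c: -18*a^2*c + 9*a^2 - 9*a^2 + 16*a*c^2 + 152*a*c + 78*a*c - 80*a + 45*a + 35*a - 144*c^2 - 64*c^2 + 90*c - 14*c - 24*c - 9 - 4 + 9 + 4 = c^2*(16*a - 208) + c*(-18*a^2 + 230*a + 52)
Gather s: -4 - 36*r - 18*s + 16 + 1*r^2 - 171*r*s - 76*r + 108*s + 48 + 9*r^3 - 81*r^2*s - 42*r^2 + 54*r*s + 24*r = 9*r^3 - 41*r^2 - 88*r + s*(-81*r^2 - 117*r + 90) + 60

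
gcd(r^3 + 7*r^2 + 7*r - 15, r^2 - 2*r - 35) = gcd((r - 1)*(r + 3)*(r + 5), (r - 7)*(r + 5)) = r + 5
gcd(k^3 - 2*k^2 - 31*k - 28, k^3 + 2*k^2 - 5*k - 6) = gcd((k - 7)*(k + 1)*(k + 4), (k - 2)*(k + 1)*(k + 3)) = k + 1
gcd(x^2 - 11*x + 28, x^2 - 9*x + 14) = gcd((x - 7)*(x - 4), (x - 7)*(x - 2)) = x - 7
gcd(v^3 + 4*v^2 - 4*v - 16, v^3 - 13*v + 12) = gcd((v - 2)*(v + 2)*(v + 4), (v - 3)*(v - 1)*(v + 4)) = v + 4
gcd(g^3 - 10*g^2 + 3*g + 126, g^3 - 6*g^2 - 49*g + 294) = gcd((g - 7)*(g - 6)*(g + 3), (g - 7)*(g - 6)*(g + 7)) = g^2 - 13*g + 42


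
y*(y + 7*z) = y^2 + 7*y*z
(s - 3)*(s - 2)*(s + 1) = s^3 - 4*s^2 + s + 6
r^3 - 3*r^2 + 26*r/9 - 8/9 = (r - 4/3)*(r - 1)*(r - 2/3)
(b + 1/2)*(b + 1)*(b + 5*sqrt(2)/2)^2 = b^4 + 3*b^3/2 + 5*sqrt(2)*b^3 + 15*sqrt(2)*b^2/2 + 13*b^2 + 5*sqrt(2)*b/2 + 75*b/4 + 25/4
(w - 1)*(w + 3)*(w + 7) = w^3 + 9*w^2 + 11*w - 21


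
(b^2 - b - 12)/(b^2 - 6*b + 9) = (b^2 - b - 12)/(b^2 - 6*b + 9)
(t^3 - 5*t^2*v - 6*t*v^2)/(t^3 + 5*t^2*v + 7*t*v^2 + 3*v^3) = t*(t - 6*v)/(t^2 + 4*t*v + 3*v^2)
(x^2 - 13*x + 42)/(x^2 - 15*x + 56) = (x - 6)/(x - 8)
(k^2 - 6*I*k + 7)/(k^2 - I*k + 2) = (k - 7*I)/(k - 2*I)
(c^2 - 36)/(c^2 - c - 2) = (36 - c^2)/(-c^2 + c + 2)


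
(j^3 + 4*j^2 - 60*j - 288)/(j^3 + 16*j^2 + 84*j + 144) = (j - 8)/(j + 4)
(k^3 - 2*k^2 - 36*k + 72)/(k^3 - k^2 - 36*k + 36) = (k - 2)/(k - 1)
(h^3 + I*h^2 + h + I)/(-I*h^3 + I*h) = (I*h^3 - h^2 + I*h - 1)/(h^3 - h)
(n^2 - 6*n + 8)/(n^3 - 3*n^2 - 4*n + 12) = (n - 4)/(n^2 - n - 6)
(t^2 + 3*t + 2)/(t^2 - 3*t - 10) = (t + 1)/(t - 5)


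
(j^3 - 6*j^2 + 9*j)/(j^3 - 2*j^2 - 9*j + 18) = j*(j - 3)/(j^2 + j - 6)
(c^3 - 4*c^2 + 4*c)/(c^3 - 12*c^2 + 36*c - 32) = c/(c - 8)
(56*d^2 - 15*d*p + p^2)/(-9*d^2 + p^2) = (-56*d^2 + 15*d*p - p^2)/(9*d^2 - p^2)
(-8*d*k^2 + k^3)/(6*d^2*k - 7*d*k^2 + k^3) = k*(-8*d + k)/(6*d^2 - 7*d*k + k^2)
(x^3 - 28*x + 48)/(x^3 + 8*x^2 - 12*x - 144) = (x - 2)/(x + 6)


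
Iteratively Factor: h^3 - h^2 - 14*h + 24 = (h + 4)*(h^2 - 5*h + 6) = (h - 2)*(h + 4)*(h - 3)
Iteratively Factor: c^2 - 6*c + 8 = (c - 2)*(c - 4)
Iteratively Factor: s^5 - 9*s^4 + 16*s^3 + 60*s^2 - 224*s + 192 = (s - 4)*(s^4 - 5*s^3 - 4*s^2 + 44*s - 48) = (s - 4)*(s - 2)*(s^3 - 3*s^2 - 10*s + 24) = (s - 4)*(s - 2)^2*(s^2 - s - 12) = (s - 4)^2*(s - 2)^2*(s + 3)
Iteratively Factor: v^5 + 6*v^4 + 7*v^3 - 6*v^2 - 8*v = (v + 4)*(v^4 + 2*v^3 - v^2 - 2*v) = (v - 1)*(v + 4)*(v^3 + 3*v^2 + 2*v) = (v - 1)*(v + 2)*(v + 4)*(v^2 + v) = (v - 1)*(v + 1)*(v + 2)*(v + 4)*(v)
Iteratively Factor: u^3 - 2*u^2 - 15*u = (u + 3)*(u^2 - 5*u) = u*(u + 3)*(u - 5)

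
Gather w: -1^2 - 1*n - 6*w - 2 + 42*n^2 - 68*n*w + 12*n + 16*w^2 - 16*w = 42*n^2 + 11*n + 16*w^2 + w*(-68*n - 22) - 3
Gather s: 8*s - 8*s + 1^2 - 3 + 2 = 0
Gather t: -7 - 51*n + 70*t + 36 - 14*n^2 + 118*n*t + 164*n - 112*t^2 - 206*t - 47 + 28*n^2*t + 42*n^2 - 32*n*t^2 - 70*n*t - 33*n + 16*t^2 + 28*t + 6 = 28*n^2 + 80*n + t^2*(-32*n - 96) + t*(28*n^2 + 48*n - 108) - 12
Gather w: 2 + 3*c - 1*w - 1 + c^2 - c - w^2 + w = c^2 + 2*c - w^2 + 1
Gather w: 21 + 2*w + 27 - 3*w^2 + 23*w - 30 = -3*w^2 + 25*w + 18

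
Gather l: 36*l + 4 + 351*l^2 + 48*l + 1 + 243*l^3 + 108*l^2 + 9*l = 243*l^3 + 459*l^2 + 93*l + 5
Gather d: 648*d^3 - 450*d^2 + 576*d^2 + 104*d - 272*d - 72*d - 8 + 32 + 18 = 648*d^3 + 126*d^2 - 240*d + 42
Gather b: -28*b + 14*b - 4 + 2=-14*b - 2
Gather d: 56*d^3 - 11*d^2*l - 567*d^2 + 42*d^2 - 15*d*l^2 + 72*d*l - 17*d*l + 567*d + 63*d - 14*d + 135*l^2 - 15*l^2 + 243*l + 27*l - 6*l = 56*d^3 + d^2*(-11*l - 525) + d*(-15*l^2 + 55*l + 616) + 120*l^2 + 264*l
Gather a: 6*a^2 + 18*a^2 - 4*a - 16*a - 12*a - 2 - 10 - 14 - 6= 24*a^2 - 32*a - 32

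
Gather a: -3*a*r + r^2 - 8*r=-3*a*r + r^2 - 8*r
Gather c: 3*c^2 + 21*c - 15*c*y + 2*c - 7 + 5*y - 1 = 3*c^2 + c*(23 - 15*y) + 5*y - 8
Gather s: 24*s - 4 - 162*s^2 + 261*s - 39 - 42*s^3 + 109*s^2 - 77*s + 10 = -42*s^3 - 53*s^2 + 208*s - 33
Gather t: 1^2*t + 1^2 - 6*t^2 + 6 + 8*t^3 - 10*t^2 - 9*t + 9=8*t^3 - 16*t^2 - 8*t + 16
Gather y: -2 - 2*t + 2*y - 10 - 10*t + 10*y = -12*t + 12*y - 12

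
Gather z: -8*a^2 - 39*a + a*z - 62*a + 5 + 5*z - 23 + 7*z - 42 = -8*a^2 - 101*a + z*(a + 12) - 60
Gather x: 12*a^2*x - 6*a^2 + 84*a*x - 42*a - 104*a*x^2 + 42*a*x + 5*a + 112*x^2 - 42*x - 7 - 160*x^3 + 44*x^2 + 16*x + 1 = -6*a^2 - 37*a - 160*x^3 + x^2*(156 - 104*a) + x*(12*a^2 + 126*a - 26) - 6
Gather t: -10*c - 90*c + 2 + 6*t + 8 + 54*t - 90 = -100*c + 60*t - 80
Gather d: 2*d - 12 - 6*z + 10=2*d - 6*z - 2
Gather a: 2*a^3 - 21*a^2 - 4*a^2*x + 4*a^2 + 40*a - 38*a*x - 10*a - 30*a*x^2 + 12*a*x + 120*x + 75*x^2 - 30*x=2*a^3 + a^2*(-4*x - 17) + a*(-30*x^2 - 26*x + 30) + 75*x^2 + 90*x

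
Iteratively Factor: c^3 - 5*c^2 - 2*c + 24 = (c - 3)*(c^2 - 2*c - 8) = (c - 4)*(c - 3)*(c + 2)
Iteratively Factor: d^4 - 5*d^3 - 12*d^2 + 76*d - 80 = (d - 2)*(d^3 - 3*d^2 - 18*d + 40) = (d - 2)^2*(d^2 - d - 20) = (d - 5)*(d - 2)^2*(d + 4)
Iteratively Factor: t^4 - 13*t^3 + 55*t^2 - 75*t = (t - 5)*(t^3 - 8*t^2 + 15*t) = (t - 5)*(t - 3)*(t^2 - 5*t) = t*(t - 5)*(t - 3)*(t - 5)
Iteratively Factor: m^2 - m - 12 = (m - 4)*(m + 3)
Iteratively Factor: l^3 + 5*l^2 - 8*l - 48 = (l - 3)*(l^2 + 8*l + 16) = (l - 3)*(l + 4)*(l + 4)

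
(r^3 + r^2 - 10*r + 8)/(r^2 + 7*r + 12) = (r^2 - 3*r + 2)/(r + 3)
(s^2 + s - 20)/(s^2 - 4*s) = (s + 5)/s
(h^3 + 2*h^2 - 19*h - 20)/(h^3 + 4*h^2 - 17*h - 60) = (h + 1)/(h + 3)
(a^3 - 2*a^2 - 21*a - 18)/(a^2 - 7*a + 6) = (a^2 + 4*a + 3)/(a - 1)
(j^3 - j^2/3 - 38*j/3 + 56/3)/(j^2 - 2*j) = j + 5/3 - 28/(3*j)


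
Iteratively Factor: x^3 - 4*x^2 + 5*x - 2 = (x - 1)*(x^2 - 3*x + 2) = (x - 2)*(x - 1)*(x - 1)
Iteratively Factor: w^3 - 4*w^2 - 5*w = (w)*(w^2 - 4*w - 5) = w*(w + 1)*(w - 5)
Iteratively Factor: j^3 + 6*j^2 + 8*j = (j + 2)*(j^2 + 4*j) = (j + 2)*(j + 4)*(j)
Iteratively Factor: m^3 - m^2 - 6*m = (m + 2)*(m^2 - 3*m) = (m - 3)*(m + 2)*(m)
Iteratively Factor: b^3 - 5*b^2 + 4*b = (b - 4)*(b^2 - b) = (b - 4)*(b - 1)*(b)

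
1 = 1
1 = 1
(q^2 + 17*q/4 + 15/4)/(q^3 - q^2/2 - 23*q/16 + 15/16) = 4*(q + 3)/(4*q^2 - 7*q + 3)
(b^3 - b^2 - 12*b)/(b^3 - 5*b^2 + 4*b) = (b + 3)/(b - 1)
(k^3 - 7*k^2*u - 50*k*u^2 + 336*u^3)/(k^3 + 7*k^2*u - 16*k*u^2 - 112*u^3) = (-k^2 + 14*k*u - 48*u^2)/(-k^2 + 16*u^2)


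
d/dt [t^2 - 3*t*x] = 2*t - 3*x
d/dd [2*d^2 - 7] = 4*d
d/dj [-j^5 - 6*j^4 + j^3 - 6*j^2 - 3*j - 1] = -5*j^4 - 24*j^3 + 3*j^2 - 12*j - 3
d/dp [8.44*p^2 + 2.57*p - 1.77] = 16.88*p + 2.57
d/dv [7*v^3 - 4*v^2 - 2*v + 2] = 21*v^2 - 8*v - 2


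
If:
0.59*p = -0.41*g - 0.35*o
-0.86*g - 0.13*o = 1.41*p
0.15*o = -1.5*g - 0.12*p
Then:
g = 0.00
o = 0.00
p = 0.00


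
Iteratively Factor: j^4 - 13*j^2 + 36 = (j + 2)*(j^3 - 2*j^2 - 9*j + 18) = (j + 2)*(j + 3)*(j^2 - 5*j + 6) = (j - 2)*(j + 2)*(j + 3)*(j - 3)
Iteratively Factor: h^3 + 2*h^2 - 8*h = (h + 4)*(h^2 - 2*h) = h*(h + 4)*(h - 2)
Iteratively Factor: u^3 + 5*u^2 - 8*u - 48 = (u - 3)*(u^2 + 8*u + 16) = (u - 3)*(u + 4)*(u + 4)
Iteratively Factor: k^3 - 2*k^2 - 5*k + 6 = (k - 3)*(k^2 + k - 2) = (k - 3)*(k + 2)*(k - 1)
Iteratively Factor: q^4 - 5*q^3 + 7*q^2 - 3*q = (q - 3)*(q^3 - 2*q^2 + q) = (q - 3)*(q - 1)*(q^2 - q) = (q - 3)*(q - 1)^2*(q)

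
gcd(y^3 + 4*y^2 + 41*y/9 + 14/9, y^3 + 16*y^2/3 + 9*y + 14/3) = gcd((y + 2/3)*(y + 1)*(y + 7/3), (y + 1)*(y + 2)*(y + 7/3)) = y^2 + 10*y/3 + 7/3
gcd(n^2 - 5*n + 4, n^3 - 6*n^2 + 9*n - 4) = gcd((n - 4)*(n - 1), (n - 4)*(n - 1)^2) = n^2 - 5*n + 4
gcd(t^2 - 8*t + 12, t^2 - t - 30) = t - 6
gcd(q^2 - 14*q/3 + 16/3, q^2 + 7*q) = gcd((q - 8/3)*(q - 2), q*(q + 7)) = 1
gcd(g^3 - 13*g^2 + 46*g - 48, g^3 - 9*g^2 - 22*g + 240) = g - 8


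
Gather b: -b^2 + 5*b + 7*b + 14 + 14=-b^2 + 12*b + 28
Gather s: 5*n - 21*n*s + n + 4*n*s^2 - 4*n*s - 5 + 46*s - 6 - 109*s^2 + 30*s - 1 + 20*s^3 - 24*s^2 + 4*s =6*n + 20*s^3 + s^2*(4*n - 133) + s*(80 - 25*n) - 12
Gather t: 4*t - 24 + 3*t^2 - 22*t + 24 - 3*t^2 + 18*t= 0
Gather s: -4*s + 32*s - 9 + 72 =28*s + 63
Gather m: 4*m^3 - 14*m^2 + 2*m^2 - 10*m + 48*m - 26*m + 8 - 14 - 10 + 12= 4*m^3 - 12*m^2 + 12*m - 4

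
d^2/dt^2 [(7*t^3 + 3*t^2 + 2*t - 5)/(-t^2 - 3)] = 2*(19*t^3 + 42*t^2 - 171*t - 42)/(t^6 + 9*t^4 + 27*t^2 + 27)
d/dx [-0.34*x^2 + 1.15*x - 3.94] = 1.15 - 0.68*x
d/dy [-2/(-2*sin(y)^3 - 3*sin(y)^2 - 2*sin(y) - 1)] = 4*(-3*sin(y) + 3*cos(y)^2 - 4)*cos(y)/((sin(y) + 1)^2*(sin(y) - cos(2*y) + 2)^2)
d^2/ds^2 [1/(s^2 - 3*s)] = 2*(-s*(s - 3) + (2*s - 3)^2)/(s^3*(s - 3)^3)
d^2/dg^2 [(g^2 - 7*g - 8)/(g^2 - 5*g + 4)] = 4*(-g^3 - 18*g^2 + 102*g - 146)/(g^6 - 15*g^5 + 87*g^4 - 245*g^3 + 348*g^2 - 240*g + 64)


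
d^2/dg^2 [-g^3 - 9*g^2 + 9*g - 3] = -6*g - 18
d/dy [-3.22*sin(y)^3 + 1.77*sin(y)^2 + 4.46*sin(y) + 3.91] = (-9.66*sin(y)^2 + 3.54*sin(y) + 4.46)*cos(y)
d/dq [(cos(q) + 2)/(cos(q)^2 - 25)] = (cos(q)^2 + 4*cos(q) + 25)*sin(q)/(cos(q)^2 - 25)^2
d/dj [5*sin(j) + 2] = 5*cos(j)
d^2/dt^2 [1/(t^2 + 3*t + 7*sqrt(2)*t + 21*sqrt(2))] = 2*(-t^2 - 7*sqrt(2)*t - 3*t + (2*t + 3 + 7*sqrt(2))^2 - 21*sqrt(2))/(t^2 + 3*t + 7*sqrt(2)*t + 21*sqrt(2))^3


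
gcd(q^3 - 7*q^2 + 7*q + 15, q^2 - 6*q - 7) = q + 1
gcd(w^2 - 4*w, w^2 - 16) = w - 4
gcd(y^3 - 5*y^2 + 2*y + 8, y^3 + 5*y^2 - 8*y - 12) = y^2 - y - 2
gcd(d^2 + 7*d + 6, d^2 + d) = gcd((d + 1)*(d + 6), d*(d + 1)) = d + 1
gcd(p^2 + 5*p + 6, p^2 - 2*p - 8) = p + 2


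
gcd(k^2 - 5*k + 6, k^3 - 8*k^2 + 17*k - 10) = k - 2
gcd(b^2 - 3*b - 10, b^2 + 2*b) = b + 2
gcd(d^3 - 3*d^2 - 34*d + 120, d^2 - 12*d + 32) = d - 4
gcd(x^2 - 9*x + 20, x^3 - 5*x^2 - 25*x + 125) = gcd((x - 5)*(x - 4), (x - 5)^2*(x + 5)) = x - 5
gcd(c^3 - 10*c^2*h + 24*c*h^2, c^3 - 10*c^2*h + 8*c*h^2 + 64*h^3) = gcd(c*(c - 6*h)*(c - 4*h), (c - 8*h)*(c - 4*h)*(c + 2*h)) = c - 4*h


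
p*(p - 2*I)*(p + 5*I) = p^3 + 3*I*p^2 + 10*p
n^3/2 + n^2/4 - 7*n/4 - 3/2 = (n/2 + 1/2)*(n - 2)*(n + 3/2)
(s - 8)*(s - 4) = s^2 - 12*s + 32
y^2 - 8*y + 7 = (y - 7)*(y - 1)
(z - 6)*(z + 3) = z^2 - 3*z - 18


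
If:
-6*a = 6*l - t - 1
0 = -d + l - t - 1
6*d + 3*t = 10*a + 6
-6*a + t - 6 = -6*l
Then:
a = -4/7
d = 43/84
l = 7/12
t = -13/14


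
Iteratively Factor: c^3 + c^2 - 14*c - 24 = (c + 2)*(c^2 - c - 12) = (c + 2)*(c + 3)*(c - 4)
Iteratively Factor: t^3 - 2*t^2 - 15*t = (t)*(t^2 - 2*t - 15) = t*(t - 5)*(t + 3)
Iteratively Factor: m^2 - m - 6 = (m - 3)*(m + 2)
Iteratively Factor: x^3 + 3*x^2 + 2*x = (x + 1)*(x^2 + 2*x) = x*(x + 1)*(x + 2)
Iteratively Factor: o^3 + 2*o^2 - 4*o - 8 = (o + 2)*(o^2 - 4) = (o + 2)^2*(o - 2)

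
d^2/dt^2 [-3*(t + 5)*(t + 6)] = -6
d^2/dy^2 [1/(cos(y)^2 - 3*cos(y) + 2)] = (-4*sin(y)^4 + 3*sin(y)^2 - 69*cos(y)/4 + 9*cos(3*y)/4 + 15)/((cos(y) - 2)^3*(cos(y) - 1)^3)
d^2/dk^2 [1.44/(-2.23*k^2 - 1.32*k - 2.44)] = (14.321952*k^2 + 8.477568*k - 1.44*(4.46*k + 1.32)*(8.92*k + 2.64) + 15.670656)/(2.23*k^2 + 1.32*k + 2.44)^3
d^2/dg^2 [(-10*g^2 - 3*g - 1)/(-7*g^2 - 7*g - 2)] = 2*(-343*g^3 - 273*g^2 + 21*g + 33)/(343*g^6 + 1029*g^5 + 1323*g^4 + 931*g^3 + 378*g^2 + 84*g + 8)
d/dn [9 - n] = -1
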